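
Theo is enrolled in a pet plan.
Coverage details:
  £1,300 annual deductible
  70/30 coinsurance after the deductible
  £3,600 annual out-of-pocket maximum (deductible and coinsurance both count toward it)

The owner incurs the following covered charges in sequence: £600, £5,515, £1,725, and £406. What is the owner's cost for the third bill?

£517.50

Bill 1, £600: entire amount goes to the deductible. Cost to owner: £600. OOP to date £600.
Bill 2, £5,515: £700 finishes the deductible; £4,815 goes to coinsurance; owner's 30% is £1,444.50. Owner owes £2,144.50 (running OOP £2,744.50).
Bill 3, £1,725: deductible already satisfied, so owner's share is 30% × £1,725 = £517.50. Cost to owner: £517.50. OOP to date £3,262.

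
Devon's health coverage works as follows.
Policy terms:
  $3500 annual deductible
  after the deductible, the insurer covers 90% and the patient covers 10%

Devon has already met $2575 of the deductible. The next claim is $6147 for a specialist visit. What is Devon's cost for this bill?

Deductible still to meet: $3500 − $2575 = $925.
After the $925 deductible portion, $6147 − $925 = $5222 is subject to coinsurance.
Patient's 10% share of $5222 is $522.20.
So the patient owes $925 + $522.20 = $1447.20.

$1447.20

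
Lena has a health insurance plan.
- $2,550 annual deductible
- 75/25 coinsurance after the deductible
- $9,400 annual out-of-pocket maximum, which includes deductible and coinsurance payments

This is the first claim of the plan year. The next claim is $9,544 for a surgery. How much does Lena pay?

$4,298.50

Nothing has been paid toward the $2,550 deductible, so the first $2,550 of this charge is applied there.
That leaves $9,544 − $2,550 = $6,994 for coinsurance.
25% of $6,994 = $1,748.50 falls to the patient.
That puts the patient's cost at $2,550 + $1,748.50 = $4,298.50 before any cap.
Year-to-date out-of-pocket becomes $0 + $4,298.50 = $4,298.50, still under the $9,400 maximum, so no cap applies.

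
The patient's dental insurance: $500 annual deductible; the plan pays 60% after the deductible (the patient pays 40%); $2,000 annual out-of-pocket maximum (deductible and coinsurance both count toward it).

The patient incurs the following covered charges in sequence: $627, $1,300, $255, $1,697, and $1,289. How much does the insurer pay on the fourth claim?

Claim 1 ($627): $500 finishes the deductible; $127 goes to coinsurance; patient's 40% is $50.80. Patient owes $550.80 (running OOP $550.80). Plan pays $627 − $550.80 = $76.20.
Claim 2 ($1,300): deductible met; 40% of $1,300 = $520. Patient owes $520 (running OOP $1,070.80). Plan pays $1,300 − $520 = $780.
Claim 3 ($255): deductible already satisfied, so patient's share is 40% × $255 = $102. Cost to patient: $102. OOP to date $1,172.80. Plan pays $255 − $102 = $153.
Claim 4 ($1,697): deductible met; 40% of $1,697 = $678.80. Patient pays $678.80; OOP now $1,851.60. Plan pays $1,697 − $678.80 = $1,018.20.

$1,018.20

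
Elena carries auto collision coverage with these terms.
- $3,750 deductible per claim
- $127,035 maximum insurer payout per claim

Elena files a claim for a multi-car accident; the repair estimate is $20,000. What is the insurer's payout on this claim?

Subtract the deductible: $20,000 − $3,750 = $16,250.
$16,250 ≤ $127,035, so the limit doesn't bind; insurer pays $16,250.

$16,250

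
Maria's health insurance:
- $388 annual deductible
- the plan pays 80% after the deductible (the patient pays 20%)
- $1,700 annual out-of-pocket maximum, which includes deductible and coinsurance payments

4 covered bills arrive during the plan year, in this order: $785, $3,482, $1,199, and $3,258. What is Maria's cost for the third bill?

#1 ($785): deductible takes $388, $397 remains; 20% of $397 = $79.40. Patient pays $467.40; OOP now $467.40.
#2 ($3,482): deductible met; 20% of $3,482 = $696.40. Patient owes $696.40 (running OOP $1,163.80).
#3 ($1,199): deductible already satisfied, so patient's share is 20% × $1,199 = $239.80. Cost to patient: $239.80. OOP to date $1,403.60.

$239.80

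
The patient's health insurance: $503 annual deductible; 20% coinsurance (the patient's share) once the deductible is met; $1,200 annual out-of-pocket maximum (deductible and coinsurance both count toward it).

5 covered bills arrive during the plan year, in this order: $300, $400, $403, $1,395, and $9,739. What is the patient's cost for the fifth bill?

$298

Bill 1, $300: all of it applies to the deductible. Patient owes $300 (running OOP $300).
Bill 2, $400: deductible takes $203, $197 remains; patient's 20% is $39.40. Patient pays $242.40; OOP now $542.40.
Bill 3, $403: deductible already satisfied, so patient's share is 20% × $403 = $80.60. Patient pays $80.60; OOP now $623.
Bill 4, $1,395: deductible met; 20% of $1,395 = $279. Cost to patient: $279. OOP to date $902.
Bill 5, $9,739: deductible met; 20% of $9,739 = $1,947.80. That would push OOP to $2,849.80, over the $1,200 cap, so patient pays $1,200 − $902 = $298.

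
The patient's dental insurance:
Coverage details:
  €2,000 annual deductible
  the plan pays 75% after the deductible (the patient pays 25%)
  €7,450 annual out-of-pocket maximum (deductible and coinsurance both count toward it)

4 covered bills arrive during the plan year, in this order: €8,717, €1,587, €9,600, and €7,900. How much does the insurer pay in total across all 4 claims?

#1 (€8,717): €2,000 to deductible, leaving €6,717; coinsurance €6,717 × 25% = €1,679.25. Cost to patient: €3,679.25. OOP to date €3,679.25. Insurer: €8,717 − €3,679.25 = €5,037.75.
#2 (€1,587): deductible already satisfied, so patient's share is 25% × €1,587 = €396.75. Patient pays €396.75; OOP now €4,076. Insurer: €1,587 − €396.75 = €1,190.25.
#3 (€9,600): deductible met; 25% of €9,600 = €2,400. Cost to patient: €2,400. OOP to date €6,476. Insurer: €9,600 − €2,400 = €7,200.
#4 (€7,900): deductible already satisfied, so patient's share is 25% × €7,900 = €1,975. OOP would hit €8,451 > €7,450, so the cap limits the patient to €7,450 − €6,476 = €974. Plan pays €7,900 − €974 = €6,926.
Insurer total: €5,037.75 + €1,190.25 + €7,200 + €6,926 = €20,354.

€20,354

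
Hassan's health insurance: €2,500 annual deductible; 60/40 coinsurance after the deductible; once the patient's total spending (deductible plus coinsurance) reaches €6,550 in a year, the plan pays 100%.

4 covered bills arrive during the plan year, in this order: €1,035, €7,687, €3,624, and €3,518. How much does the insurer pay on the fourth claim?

Claim 1 (€1,035): fully absorbed by the deductible. Patient pays €1,035; OOP now €1,035. Plan pays €1,035 − €1,035 = €0.
Claim 2 (€7,687): deductible takes €1,465, €6,222 remains; patient's 40% is €2,488.80. Patient owes €3,953.80 (running OOP €4,988.80). Insurer: €7,687 − €3,953.80 = €3,733.20.
Claim 3 (€3,624): deductible met; 40% of €3,624 = €1,449.60. Cost to patient: €1,449.60. OOP to date €6,438.40. Insurer: €3,624 − €1,449.60 = €2,174.40.
Claim 4 (€3,518): deductible met; 40% of €3,518 = €1,407.20. Adding that to €6,438.40 gives €7,845.60, past the €6,550 cap; patient pays only €6,550 − €6,438.40 = €111.60. Plan pays €3,518 − €111.60 = €3,406.40.

€3,406.40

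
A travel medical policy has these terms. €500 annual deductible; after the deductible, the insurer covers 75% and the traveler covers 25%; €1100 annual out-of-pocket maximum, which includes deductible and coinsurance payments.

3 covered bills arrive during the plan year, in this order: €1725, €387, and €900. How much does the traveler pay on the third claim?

€197

#1 (€1725): €500 finishes the deductible; €1225 goes to coinsurance; 25% of €1225 = €306.25. Traveler owes €806.25 (running OOP €806.25).
#2 (€387): deductible already satisfied, so traveler's share is 25% × €387 = €96.75. Traveler owes €96.75 (running OOP €903).
#3 (€900): deductible already satisfied, so traveler's share is 25% × €900 = €225. That would push OOP to €1128, over the €1100 cap, so traveler pays €1100 − €903 = €197.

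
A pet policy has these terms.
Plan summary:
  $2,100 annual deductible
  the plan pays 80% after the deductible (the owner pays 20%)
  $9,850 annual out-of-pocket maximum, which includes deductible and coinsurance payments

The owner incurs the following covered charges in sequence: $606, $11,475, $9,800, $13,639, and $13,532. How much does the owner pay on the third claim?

$1,960

Bill 1, $606: all of it applies to the deductible. Cost to owner: $606. OOP to date $606.
Bill 2, $11,475: $1,494 to deductible, leaving $9,981; coinsurance $9,981 × 20% = $1,996.20. Cost to owner: $3,490.20. OOP to date $4,096.20.
Bill 3, $9,800: 20% coinsurance on $9,800 = $1,960. Owner pays $1,960; OOP now $6,056.20.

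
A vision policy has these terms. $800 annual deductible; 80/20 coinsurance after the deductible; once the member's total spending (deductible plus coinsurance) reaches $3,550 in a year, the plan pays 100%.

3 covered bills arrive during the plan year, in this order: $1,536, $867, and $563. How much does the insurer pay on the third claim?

Bill 1, $1,536: $800 finishes the deductible; $736 goes to coinsurance; member's 20% is $147.20. Member owes $947.20 (running OOP $947.20). Plan pays $1,536 − $947.20 = $588.80.
Bill 2, $867: deductible met; 20% of $867 = $173.40. Member owes $173.40 (running OOP $1,120.60). Plan pays $867 − $173.40 = $693.60.
Bill 3, $563: 20% coinsurance on $563 = $112.60. Cost to member: $112.60. OOP to date $1,233.20. Plan pays $563 − $112.60 = $450.40.

$450.40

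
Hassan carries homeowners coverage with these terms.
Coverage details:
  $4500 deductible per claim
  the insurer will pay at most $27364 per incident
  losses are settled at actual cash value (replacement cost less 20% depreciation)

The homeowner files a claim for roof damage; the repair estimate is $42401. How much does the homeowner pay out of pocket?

$15037

Depreciate 20%: the covered value is $42401 × 0.8 = $33920.80.
Subtract the deductible: $33920.80 − $4500 = $29420.80.
$29420.80 exceeds the $27364 limit, so the insurer pays the limit: $27364.
Homeowner's share is the uncovered remainder: $42401 − $27364 = $15037.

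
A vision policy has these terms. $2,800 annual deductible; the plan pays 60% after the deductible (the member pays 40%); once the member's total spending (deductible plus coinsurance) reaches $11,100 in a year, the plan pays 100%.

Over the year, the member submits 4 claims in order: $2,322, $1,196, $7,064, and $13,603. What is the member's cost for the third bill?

Bill 1, $2,322: fully absorbed by the deductible. Member owes $2,322 (running OOP $2,322).
Bill 2, $1,196: $478 finishes the deductible; $718 goes to coinsurance; member's 40% is $287.20. Cost to member: $765.20. OOP to date $3,087.20.
Bill 3, $7,064: 40% coinsurance on $7,064 = $2,825.60. Member pays $2,825.60; OOP now $5,912.80.

$2,825.60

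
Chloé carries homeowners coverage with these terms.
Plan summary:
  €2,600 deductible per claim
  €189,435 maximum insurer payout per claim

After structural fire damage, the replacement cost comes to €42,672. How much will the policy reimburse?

Subtract the deductible: €42,672 − €2,600 = €40,072.
That's under the €189,435 cap, so the insurer reimburses the full €40,072.

€40,072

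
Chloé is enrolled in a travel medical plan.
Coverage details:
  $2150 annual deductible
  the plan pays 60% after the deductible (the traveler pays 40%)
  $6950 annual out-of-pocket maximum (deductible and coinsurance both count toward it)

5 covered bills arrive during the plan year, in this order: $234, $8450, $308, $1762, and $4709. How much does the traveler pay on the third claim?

$123.20

Claim 1 — $234: entire amount goes to the deductible. Traveler owes $234 (running OOP $234).
Claim 2 — $8450: $1916 finishes the deductible; $6534 goes to coinsurance; traveler's 40% is $2613.60. Traveler pays $4529.60; OOP now $4763.60.
Claim 3 — $308: deductible already satisfied, so traveler's share is 40% × $308 = $123.20. Traveler pays $123.20; OOP now $4886.80.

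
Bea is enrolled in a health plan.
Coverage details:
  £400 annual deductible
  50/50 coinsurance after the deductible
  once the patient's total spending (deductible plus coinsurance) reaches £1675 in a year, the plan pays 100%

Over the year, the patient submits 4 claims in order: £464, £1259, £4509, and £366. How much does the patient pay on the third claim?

£613.50

Bill 1, £464: £400 to deductible, leaving £64; 50% of £64 = £32. Cost to patient: £432. OOP to date £432.
Bill 2, £1259: 50% coinsurance on £1259 = £629.50. Patient pays £629.50; OOP now £1061.50.
Bill 3, £4509: deductible met; 50% of £4509 = £2254.50. Adding that to £1061.50 gives £3316, past the £1675 cap; patient pays only £1675 − £1061.50 = £613.50.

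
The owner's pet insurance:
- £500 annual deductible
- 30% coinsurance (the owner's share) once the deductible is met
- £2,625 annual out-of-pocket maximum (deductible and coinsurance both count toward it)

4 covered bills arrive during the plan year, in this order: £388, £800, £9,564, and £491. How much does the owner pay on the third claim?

£1,918.60

Bill 1, £388: all of it applies to the deductible. Cost to owner: £388. OOP to date £388.
Bill 2, £800: £112 to deductible, leaving £688; 30% of £688 = £206.40. Owner pays £318.40; OOP now £706.40.
Bill 3, £9,564: deductible met; 30% of £9,564 = £2,869.20. That would push OOP to £3,575.60, over the £2,625 cap, so owner pays £2,625 − £706.40 = £1,918.60.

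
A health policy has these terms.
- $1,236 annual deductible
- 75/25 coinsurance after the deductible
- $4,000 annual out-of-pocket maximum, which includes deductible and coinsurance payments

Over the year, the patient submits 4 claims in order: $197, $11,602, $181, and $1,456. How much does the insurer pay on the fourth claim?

Claim 1 ($197): fully absorbed by the deductible. Patient owes $197 (running OOP $197). Insurer: $197 − $197 = $0.
Claim 2 ($11,602): $1,039 to deductible, leaving $10,563; patient's 25% is $2,640.75. Cost to patient: $3,679.75. OOP to date $3,876.75. Plan pays $11,602 − $3,679.75 = $7,922.25.
Claim 3 ($181): 25% coinsurance on $181 = $45.25. Patient owes $45.25 (running OOP $3,922). Plan pays $181 − $45.25 = $135.75.
Claim 4 ($1,456): deductible met; 25% of $1,456 = $364. OOP would hit $4,286 > $4,000, so the cap limits the patient to $4,000 − $3,922 = $78. Plan pays $1,456 − $78 = $1,378.

$1,378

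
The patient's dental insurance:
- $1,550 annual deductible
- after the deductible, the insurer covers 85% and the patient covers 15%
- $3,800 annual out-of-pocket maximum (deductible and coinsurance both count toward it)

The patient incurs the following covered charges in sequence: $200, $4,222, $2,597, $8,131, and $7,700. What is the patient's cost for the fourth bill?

$1,219.65

Claim 1 — $200: fully absorbed by the deductible. Patient pays $200; OOP now $200.
Claim 2 — $4,222: $1,350 finishes the deductible; $2,872 goes to coinsurance; coinsurance $2,872 × 15% = $430.80. Patient owes $1,780.80 (running OOP $1,980.80).
Claim 3 — $2,597: deductible already satisfied, so patient's share is 15% × $2,597 = $389.55. Patient pays $389.55; OOP now $2,370.35.
Claim 4 — $8,131: deductible already satisfied, so patient's share is 15% × $8,131 = $1,219.65. Patient owes $1,219.65 (running OOP $3,590).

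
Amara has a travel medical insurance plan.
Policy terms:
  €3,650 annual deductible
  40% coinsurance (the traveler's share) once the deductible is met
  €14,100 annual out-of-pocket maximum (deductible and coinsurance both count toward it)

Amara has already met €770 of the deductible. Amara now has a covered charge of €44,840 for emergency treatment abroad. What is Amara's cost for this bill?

Deductible still to meet: €3,650 − €770 = €2,880.
That leaves €44,840 − €2,880 = €41,960 for coinsurance.
Coinsurance: €41,960 × 40% = €16,784.
So the traveler owes €2,880 + €16,784 = €19,664 before any cap.
Year-to-date out-of-pocket would reach €770 + €19,664 = €20,434, above the €14,100 maximum, so the traveler pays only €14,100 − €770 = €13,330.

€13,330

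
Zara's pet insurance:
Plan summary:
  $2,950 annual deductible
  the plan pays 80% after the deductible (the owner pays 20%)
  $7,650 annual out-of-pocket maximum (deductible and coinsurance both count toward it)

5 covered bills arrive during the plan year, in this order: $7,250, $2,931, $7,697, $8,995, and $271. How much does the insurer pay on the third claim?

$6,157.60

Claim 1 — $7,250: deductible takes $2,950, $4,300 remains; 20% of $4,300 = $860. Owner pays $3,810; OOP now $3,810. Insurer: $7,250 − $3,810 = $3,440.
Claim 2 — $2,931: deductible already satisfied, so owner's share is 20% × $2,931 = $586.20. Owner owes $586.20 (running OOP $4,396.20). Plan pays $2,931 − $586.20 = $2,344.80.
Claim 3 — $7,697: deductible met; 20% of $7,697 = $1,539.40. Owner pays $1,539.40; OOP now $5,935.60. Insurer: $7,697 − $1,539.40 = $6,157.60.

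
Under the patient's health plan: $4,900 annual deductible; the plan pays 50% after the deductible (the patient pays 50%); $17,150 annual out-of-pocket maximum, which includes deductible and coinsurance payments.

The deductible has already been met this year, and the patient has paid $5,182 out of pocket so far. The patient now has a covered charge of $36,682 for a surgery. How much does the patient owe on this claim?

The deductible is already satisfied, so the full bill goes to coinsurance.
50% of $36,682 = $18,341 falls to the patient.
Adding $18,341 to the $5,182 already spent would give $23,523, which exceeds the $17,150 cap; the patient pays just $17,150 − $5,182 = $11,968.

$11,968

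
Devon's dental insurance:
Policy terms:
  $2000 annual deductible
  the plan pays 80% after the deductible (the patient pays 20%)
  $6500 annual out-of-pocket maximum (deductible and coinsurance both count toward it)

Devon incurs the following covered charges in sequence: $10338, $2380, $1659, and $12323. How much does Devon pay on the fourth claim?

$2024.60

#1 ($10338): deductible takes $2000, $8338 remains; 20% of $8338 = $1667.60. Patient owes $3667.60 (running OOP $3667.60).
#2 ($2380): deductible already satisfied, so patient's share is 20% × $2380 = $476. Patient owes $476 (running OOP $4143.60).
#3 ($1659): deductible met; 20% of $1659 = $331.80. Patient owes $331.80 (running OOP $4475.40).
#4 ($12323): 20% coinsurance on $12323 = $2464.60. That would push OOP to $6940, over the $6500 cap, so patient pays $6500 − $4475.40 = $2024.60.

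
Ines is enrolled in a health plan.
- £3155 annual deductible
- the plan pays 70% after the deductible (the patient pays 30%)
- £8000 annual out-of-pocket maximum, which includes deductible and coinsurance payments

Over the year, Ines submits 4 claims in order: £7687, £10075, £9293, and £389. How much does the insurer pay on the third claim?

Claim 1 (£7687): £3155 finishes the deductible; £4532 goes to coinsurance; coinsurance £4532 × 30% = £1359.60. Patient owes £4514.60 (running OOP £4514.60). Plan pays £7687 − £4514.60 = £3172.40.
Claim 2 (£10075): deductible met; 30% of £10075 = £3022.50. Cost to patient: £3022.50. OOP to date £7537.10. Plan pays £10075 − £3022.50 = £7052.50.
Claim 3 (£9293): deductible already satisfied, so patient's share is 30% × £9293 = £2787.90. That would push OOP to £10325, over the £8000 cap, so patient pays £8000 − £7537.10 = £462.90. Plan pays £9293 − £462.90 = £8830.10.

£8830.10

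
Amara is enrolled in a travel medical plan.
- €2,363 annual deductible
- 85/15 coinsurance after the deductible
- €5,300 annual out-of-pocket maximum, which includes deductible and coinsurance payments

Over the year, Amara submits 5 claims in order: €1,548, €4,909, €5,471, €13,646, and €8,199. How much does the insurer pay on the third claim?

€4,650.35

Bill 1, €1,548: all of it applies to the deductible. Traveler pays €1,548; OOP now €1,548. Insurer: €1,548 − €1,548 = €0.
Bill 2, €4,909: €815 finishes the deductible; €4,094 goes to coinsurance; coinsurance €4,094 × 15% = €614.10. Traveler owes €1,429.10 (running OOP €2,977.10). Insurer: €4,909 − €1,429.10 = €3,479.90.
Bill 3, €5,471: 15% coinsurance on €5,471 = €820.65. Traveler owes €820.65 (running OOP €3,797.75). Plan pays €5,471 − €820.65 = €4,650.35.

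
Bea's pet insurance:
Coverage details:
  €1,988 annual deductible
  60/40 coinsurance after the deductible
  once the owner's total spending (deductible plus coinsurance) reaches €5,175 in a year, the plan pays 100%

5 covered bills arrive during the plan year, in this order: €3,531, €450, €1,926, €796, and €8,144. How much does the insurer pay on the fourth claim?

€477.60

Claim 1 (€3,531): €1,988 to deductible, leaving €1,543; owner's 40% is €617.20. Owner pays €2,605.20; OOP now €2,605.20. Plan pays €3,531 − €2,605.20 = €925.80.
Claim 2 (€450): deductible already satisfied, so owner's share is 40% × €450 = €180. Owner pays €180; OOP now €2,785.20. Insurer: €450 − €180 = €270.
Claim 3 (€1,926): 40% coinsurance on €1,926 = €770.40. Cost to owner: €770.40. OOP to date €3,555.60. Plan pays €1,926 − €770.40 = €1,155.60.
Claim 4 (€796): deductible met; 40% of €796 = €318.40. Cost to owner: €318.40. OOP to date €3,874. Plan pays €796 − €318.40 = €477.60.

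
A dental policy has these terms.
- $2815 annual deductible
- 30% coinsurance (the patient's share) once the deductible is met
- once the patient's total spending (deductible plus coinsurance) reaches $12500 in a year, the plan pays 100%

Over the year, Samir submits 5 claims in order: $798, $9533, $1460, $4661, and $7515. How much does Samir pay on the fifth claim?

Claim 1 ($798): fully absorbed by the deductible. Patient owes $798 (running OOP $798).
Claim 2 ($9533): $2017 finishes the deductible; $7516 goes to coinsurance; patient's 30% is $2254.80. Patient owes $4271.80 (running OOP $5069.80).
Claim 3 ($1460): deductible met; 30% of $1460 = $438. Patient pays $438; OOP now $5507.80.
Claim 4 ($4661): 30% coinsurance on $4661 = $1398.30. Cost to patient: $1398.30. OOP to date $6906.10.
Claim 5 ($7515): deductible already satisfied, so patient's share is 30% × $7515 = $2254.50. Patient pays $2254.50; OOP now $9160.60.

$2254.50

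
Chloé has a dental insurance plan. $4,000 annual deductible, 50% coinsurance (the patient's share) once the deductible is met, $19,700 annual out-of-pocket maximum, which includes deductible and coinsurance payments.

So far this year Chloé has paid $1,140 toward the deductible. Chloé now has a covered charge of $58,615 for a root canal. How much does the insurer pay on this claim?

Deductible still to meet: $4,000 − $1,140 = $2,860.
The remaining $55,755 (= $58,615 − $2,860) moves to coinsurance.
Coinsurance: $55,755 × 50% = $27,877.50.
Patient responsibility before any cap: $2,860 + $27,877.50 = $30,737.50.
Adding $30,737.50 to the $1,140 already spent would give $31,877.50, which exceeds the $19,700 cap; the patient pays just $19,700 − $1,140 = $18,560.
The plan picks up $58,615 − $18,560 = $40,055.

$40,055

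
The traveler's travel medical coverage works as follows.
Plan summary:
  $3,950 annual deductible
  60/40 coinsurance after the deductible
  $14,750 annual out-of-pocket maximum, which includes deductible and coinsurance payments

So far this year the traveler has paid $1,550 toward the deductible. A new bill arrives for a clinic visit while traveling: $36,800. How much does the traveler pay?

$13,200

Remaining deductible: $3,950 − $1,550 = $2,400.
That leaves $36,800 − $2,400 = $34,400 for coinsurance.
40% of $34,400 = $13,760 falls to the traveler.
So the traveler owes $2,400 + $13,760 = $16,160 before any cap.
That would bring total out-of-pocket to $17,710, past the $14,750 cap. The traveler is capped at $14,750 − $1,550 = $13,200 on this claim.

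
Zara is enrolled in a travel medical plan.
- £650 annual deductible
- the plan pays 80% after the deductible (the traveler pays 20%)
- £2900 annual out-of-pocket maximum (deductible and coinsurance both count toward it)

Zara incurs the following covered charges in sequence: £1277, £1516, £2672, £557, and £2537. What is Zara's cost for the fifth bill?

Claim 1 (£1277): £650 finishes the deductible; £627 goes to coinsurance; traveler's 20% is £125.40. Cost to traveler: £775.40. OOP to date £775.40.
Claim 2 (£1516): deductible already satisfied, so traveler's share is 20% × £1516 = £303.20. Cost to traveler: £303.20. OOP to date £1078.60.
Claim 3 (£2672): deductible already satisfied, so traveler's share is 20% × £2672 = £534.40. Traveler pays £534.40; OOP now £1613.
Claim 4 (£557): 20% coinsurance on £557 = £111.40. Traveler owes £111.40 (running OOP £1724.40).
Claim 5 (£2537): deductible already satisfied, so traveler's share is 20% × £2537 = £507.40. Traveler owes £507.40 (running OOP £2231.80).

£507.40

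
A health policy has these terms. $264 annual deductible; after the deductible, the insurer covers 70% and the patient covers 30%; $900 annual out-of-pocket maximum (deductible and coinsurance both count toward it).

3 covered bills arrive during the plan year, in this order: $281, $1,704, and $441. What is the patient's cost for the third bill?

$119.70

Claim 1 — $281: deductible takes $264, $17 remains; patient's 30% is $5.10. Patient pays $269.10; OOP now $269.10.
Claim 2 — $1,704: 30% coinsurance on $1,704 = $511.20. Patient owes $511.20 (running OOP $780.30).
Claim 3 — $441: 30% coinsurance on $441 = $132.30. That would push OOP to $912.60, over the $900 cap, so patient pays $900 − $780.30 = $119.70.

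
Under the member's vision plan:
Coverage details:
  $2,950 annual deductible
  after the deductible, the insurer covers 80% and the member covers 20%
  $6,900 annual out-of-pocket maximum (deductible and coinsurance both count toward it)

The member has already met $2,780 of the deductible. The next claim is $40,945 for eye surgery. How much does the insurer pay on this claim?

Remaining deductible: $2,950 − $2,780 = $170.
That leaves $40,945 − $170 = $40,775 for coinsurance.
20% of $40,775 = $8,155 falls to the member.
That puts the member's cost at $170 + $8,155 = $8,325 before any cap.
That would bring total out-of-pocket to $11,105, past the $6,900 cap. The member is capped at $6,900 − $2,780 = $4,120 on this claim.
The plan picks up $40,945 − $4,120 = $36,825.

$36,825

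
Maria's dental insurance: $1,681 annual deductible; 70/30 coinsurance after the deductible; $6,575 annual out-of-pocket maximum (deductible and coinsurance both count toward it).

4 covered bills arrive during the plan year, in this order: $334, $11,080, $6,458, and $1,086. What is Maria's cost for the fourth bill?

$36.70

Claim 1 ($334): entire amount goes to the deductible. Patient pays $334; OOP now $334.
Claim 2 ($11,080): $1,347 to deductible, leaving $9,733; 30% of $9,733 = $2,919.90. Cost to patient: $4,266.90. OOP to date $4,600.90.
Claim 3 ($6,458): 30% coinsurance on $6,458 = $1,937.40. Patient owes $1,937.40 (running OOP $6,538.30).
Claim 4 ($1,086): 30% coinsurance on $1,086 = $325.80. OOP would hit $6,864.10 > $6,575, so the cap limits the patient to $6,575 − $6,538.30 = $36.70.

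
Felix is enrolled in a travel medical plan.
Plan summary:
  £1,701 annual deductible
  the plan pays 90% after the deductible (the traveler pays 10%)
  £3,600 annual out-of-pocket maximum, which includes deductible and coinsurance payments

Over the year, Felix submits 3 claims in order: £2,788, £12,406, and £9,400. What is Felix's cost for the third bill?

£549.70

Claim 1 — £2,788: £1,701 finishes the deductible; £1,087 goes to coinsurance; 10% of £1,087 = £108.70. Traveler pays £1,809.70; OOP now £1,809.70.
Claim 2 — £12,406: deductible already satisfied, so traveler's share is 10% × £12,406 = £1,240.60. Traveler pays £1,240.60; OOP now £3,050.30.
Claim 3 — £9,400: deductible already satisfied, so traveler's share is 10% × £9,400 = £940. That would push OOP to £3,990.30, over the £3,600 cap, so traveler pays £3,600 − £3,050.30 = £549.70.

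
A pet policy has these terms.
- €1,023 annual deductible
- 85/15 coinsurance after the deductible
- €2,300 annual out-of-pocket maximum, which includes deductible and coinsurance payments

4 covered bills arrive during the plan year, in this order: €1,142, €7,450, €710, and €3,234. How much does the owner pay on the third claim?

€106.50

Claim 1 (€1,142): €1,023 to deductible, leaving €119; 15% of €119 = €17.85. Owner pays €1,040.85; OOP now €1,040.85.
Claim 2 (€7,450): deductible already satisfied, so owner's share is 15% × €7,450 = €1,117.50. Owner pays €1,117.50; OOP now €2,158.35.
Claim 3 (€710): deductible already satisfied, so owner's share is 15% × €710 = €106.50. Owner pays €106.50; OOP now €2,264.85.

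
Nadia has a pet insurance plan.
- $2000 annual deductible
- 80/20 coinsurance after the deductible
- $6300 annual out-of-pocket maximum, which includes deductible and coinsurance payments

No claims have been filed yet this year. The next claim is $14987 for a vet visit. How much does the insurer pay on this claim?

The full $2000 deductible is still open; $2000 of this bill applies to it.
After the $2000 deductible portion, $14987 − $2000 = $12987 is subject to coinsurance.
Coinsurance: $12987 × 20% = $2597.40.
That puts the owner's cost at $2000 + $2597.40 = $4597.40 before any cap.
Cumulative spending $0 + $4597.40 = $4597.40 stays under the $6300 maximum.
The plan picks up $14987 − $4597.40 = $10389.60.

$10389.60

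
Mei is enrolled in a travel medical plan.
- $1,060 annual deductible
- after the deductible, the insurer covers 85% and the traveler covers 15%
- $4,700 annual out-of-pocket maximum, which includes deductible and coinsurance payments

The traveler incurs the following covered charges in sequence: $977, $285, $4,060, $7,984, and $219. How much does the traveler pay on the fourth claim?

#1 ($977): fully absorbed by the deductible. Cost to traveler: $977. OOP to date $977.
#2 ($285): $83 to deductible, leaving $202; 15% of $202 = $30.30. Traveler owes $113.30 (running OOP $1,090.30).
#3 ($4,060): deductible met; 15% of $4,060 = $609. Cost to traveler: $609. OOP to date $1,699.30.
#4 ($7,984): 15% coinsurance on $7,984 = $1,197.60. Traveler owes $1,197.60 (running OOP $2,896.90).

$1,197.60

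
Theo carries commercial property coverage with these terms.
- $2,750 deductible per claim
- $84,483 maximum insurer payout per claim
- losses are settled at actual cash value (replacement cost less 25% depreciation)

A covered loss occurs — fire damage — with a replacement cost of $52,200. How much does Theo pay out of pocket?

At 25% depreciation, ACV = $52,200 − $13,050 = $39,150.
After the deductible, $39,150 − $2,750 = $36,400 remains.
$36,400 is within the $84,483 limit, so the insurer pays $36,400.
Business's share is the uncovered remainder: $52,200 − $36,400 = $15,800.

$15,800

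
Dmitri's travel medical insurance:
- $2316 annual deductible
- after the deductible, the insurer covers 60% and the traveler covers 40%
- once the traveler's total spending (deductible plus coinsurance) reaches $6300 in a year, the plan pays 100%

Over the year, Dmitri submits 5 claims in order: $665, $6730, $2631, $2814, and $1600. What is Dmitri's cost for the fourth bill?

$900

Bill 1, $665: fully absorbed by the deductible. Traveler pays $665; OOP now $665.
Bill 2, $6730: deductible takes $1651, $5079 remains; coinsurance $5079 × 40% = $2031.60. Traveler owes $3682.60 (running OOP $4347.60).
Bill 3, $2631: deductible already satisfied, so traveler's share is 40% × $2631 = $1052.40. Cost to traveler: $1052.40. OOP to date $5400.
Bill 4, $2814: deductible already satisfied, so traveler's share is 40% × $2814 = $1125.60. Adding that to $5400 gives $6525.60, past the $6300 cap; traveler pays only $6300 − $5400 = $900.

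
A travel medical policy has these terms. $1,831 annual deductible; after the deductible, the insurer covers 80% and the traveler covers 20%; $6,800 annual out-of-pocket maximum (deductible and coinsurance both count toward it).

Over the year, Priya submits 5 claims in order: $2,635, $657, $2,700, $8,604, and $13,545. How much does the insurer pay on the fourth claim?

$6,883.20

Bill 1, $2,635: deductible takes $1,831, $804 remains; traveler's 20% is $160.80. Cost to traveler: $1,991.80. OOP to date $1,991.80. Insurer: $2,635 − $1,991.80 = $643.20.
Bill 2, $657: 20% coinsurance on $657 = $131.40. Traveler pays $131.40; OOP now $2,123.20. Insurer: $657 − $131.40 = $525.60.
Bill 3, $2,700: deductible already satisfied, so traveler's share is 20% × $2,700 = $540. Traveler pays $540; OOP now $2,663.20. Insurer: $2,700 − $540 = $2,160.
Bill 4, $8,604: 20% coinsurance on $8,604 = $1,720.80. Cost to traveler: $1,720.80. OOP to date $4,384. Plan pays $8,604 − $1,720.80 = $6,883.20.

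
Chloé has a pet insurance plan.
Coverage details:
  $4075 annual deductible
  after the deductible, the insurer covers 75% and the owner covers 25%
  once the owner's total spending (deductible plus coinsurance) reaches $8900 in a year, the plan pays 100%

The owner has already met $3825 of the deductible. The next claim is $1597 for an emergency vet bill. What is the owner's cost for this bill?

$586.75

Remaining deductible: $4075 − $3825 = $250.
After the $250 deductible portion, $1597 − $250 = $1347 is subject to coinsurance.
Owner's 25% share of $1347 is $336.75.
Owner responsibility before any cap: $250 + $336.75 = $586.75.
Total out-of-pocket so far would be $3825 + $586.75 = $4411.75, below the $8900 cap — no reduction.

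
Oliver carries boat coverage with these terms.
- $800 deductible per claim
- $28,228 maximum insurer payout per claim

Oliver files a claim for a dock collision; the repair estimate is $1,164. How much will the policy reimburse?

$364

Subtract the deductible: $1,164 − $800 = $364.
That's under the $28,228 cap, so the insurer reimburses the full $364.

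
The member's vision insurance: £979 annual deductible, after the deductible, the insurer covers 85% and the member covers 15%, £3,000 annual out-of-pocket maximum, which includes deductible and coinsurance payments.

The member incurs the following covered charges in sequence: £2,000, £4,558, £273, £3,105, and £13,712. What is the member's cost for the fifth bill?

£677.45

Bill 1, £2,000: £979 to deductible, leaving £1,021; 15% of £1,021 = £153.15. Member pays £1,132.15; OOP now £1,132.15.
Bill 2, £4,558: deductible already satisfied, so member's share is 15% × £4,558 = £683.70. Cost to member: £683.70. OOP to date £1,815.85.
Bill 3, £273: deductible already satisfied, so member's share is 15% × £273 = £40.95. Member pays £40.95; OOP now £1,856.80.
Bill 4, £3,105: 15% coinsurance on £3,105 = £465.75. Member owes £465.75 (running OOP £2,322.55).
Bill 5, £13,712: 15% coinsurance on £13,712 = £2,056.80. OOP would hit £4,379.35 > £3,000, so the cap limits the member to £3,000 − £2,322.55 = £677.45.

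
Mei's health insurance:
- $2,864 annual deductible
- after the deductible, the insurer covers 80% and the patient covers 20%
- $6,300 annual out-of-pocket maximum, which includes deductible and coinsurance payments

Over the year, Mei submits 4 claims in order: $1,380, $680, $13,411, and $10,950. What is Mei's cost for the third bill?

$3,325.40

Bill 1, $1,380: entire amount goes to the deductible. Patient pays $1,380; OOP now $1,380.
Bill 2, $680: entire amount goes to the deductible. Patient owes $680 (running OOP $2,060).
Bill 3, $13,411: $804 to deductible, leaving $12,607; coinsurance $12,607 × 20% = $2,521.40. Patient pays $3,325.40; OOP now $5,385.40.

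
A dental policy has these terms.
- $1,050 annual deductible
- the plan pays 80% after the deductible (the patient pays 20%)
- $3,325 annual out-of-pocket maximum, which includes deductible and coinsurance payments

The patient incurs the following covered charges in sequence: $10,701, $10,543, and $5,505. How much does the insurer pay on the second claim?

#1 ($10,701): $1,050 finishes the deductible; $9,651 goes to coinsurance; 20% of $9,651 = $1,930.20. Patient owes $2,980.20 (running OOP $2,980.20). Plan pays $10,701 − $2,980.20 = $7,720.80.
#2 ($10,543): 20% coinsurance on $10,543 = $2,108.60. Adding that to $2,980.20 gives $5,088.80, past the $3,325 cap; patient pays only $3,325 − $2,980.20 = $344.80. Insurer: $10,543 − $344.80 = $10,198.20.

$10,198.20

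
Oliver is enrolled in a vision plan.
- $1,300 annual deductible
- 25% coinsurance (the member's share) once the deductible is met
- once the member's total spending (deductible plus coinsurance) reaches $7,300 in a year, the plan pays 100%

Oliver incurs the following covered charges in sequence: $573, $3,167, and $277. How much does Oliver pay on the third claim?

$69.25

Bill 1, $573: entire amount goes to the deductible. Member owes $573 (running OOP $573).
Bill 2, $3,167: deductible takes $727, $2,440 remains; member's 25% is $610. Member pays $1,337; OOP now $1,910.
Bill 3, $277: deductible met; 25% of $277 = $69.25. Member pays $69.25; OOP now $1,979.25.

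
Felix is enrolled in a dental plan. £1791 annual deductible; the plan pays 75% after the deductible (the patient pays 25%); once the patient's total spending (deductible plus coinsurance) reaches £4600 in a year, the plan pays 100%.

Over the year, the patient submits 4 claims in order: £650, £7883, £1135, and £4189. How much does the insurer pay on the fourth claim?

£3349.25

Claim 1 (£650): all of it applies to the deductible. Patient owes £650 (running OOP £650). Insurer: £650 − £650 = £0.
Claim 2 (£7883): £1141 to deductible, leaving £6742; patient's 25% is £1685.50. Patient owes £2826.50 (running OOP £3476.50). Plan pays £7883 − £2826.50 = £5056.50.
Claim 3 (£1135): deductible already satisfied, so patient's share is 25% × £1135 = £283.75. Patient owes £283.75 (running OOP £3760.25). Plan pays £1135 − £283.75 = £851.25.
Claim 4 (£4189): 25% coinsurance on £4189 = £1047.25. That would push OOP to £4807.50, over the £4600 cap, so patient pays £4600 − £3760.25 = £839.75. Plan pays £4189 − £839.75 = £3349.25.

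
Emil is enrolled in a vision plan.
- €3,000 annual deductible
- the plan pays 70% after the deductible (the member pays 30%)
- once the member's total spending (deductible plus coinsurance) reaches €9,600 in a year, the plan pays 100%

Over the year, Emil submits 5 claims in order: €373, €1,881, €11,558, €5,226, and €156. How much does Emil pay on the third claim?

€3,989.60

Claim 1 — €373: fully absorbed by the deductible. Member pays €373; OOP now €373.
Claim 2 — €1,881: all of it applies to the deductible. Member pays €1,881; OOP now €2,254.
Claim 3 — €11,558: deductible takes €746, €10,812 remains; coinsurance €10,812 × 30% = €3,243.60. Cost to member: €3,989.60. OOP to date €6,243.60.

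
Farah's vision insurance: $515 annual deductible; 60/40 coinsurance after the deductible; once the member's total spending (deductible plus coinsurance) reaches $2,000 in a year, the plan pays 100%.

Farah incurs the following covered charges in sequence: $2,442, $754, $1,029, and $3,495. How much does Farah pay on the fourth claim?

Claim 1 — $2,442: deductible takes $515, $1,927 remains; 40% of $1,927 = $770.80. Member pays $1,285.80; OOP now $1,285.80.
Claim 2 — $754: 40% coinsurance on $754 = $301.60. Member pays $301.60; OOP now $1,587.40.
Claim 3 — $1,029: deductible met; 40% of $1,029 = $411.60. Member owes $411.60 (running OOP $1,999).
Claim 4 — $3,495: deductible already satisfied, so member's share is 40% × $3,495 = $1,398. OOP would hit $3,397 > $2,000, so the cap limits the member to $2,000 − $1,999 = $1.

$1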